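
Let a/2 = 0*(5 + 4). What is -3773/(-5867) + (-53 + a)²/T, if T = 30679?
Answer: 132232270/179993693 ≈ 0.73465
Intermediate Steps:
a = 0 (a = 2*(0*(5 + 4)) = 2*(0*9) = 2*0 = 0)
-3773/(-5867) + (-53 + a)²/T = -3773/(-5867) + (-53 + 0)²/30679 = -3773*(-1/5867) + (-53)²*(1/30679) = 3773/5867 + 2809*(1/30679) = 3773/5867 + 2809/30679 = 132232270/179993693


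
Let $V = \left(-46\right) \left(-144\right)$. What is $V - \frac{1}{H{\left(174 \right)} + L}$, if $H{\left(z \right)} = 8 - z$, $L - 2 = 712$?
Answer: $\frac{3629951}{548} \approx 6624.0$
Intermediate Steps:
$L = 714$ ($L = 2 + 712 = 714$)
$V = 6624$
$V - \frac{1}{H{\left(174 \right)} + L} = 6624 - \frac{1}{\left(8 - 174\right) + 714} = 6624 - \frac{1}{-166 + 714} = 6624 - \frac{1}{548} = \frac{3629951}{548}$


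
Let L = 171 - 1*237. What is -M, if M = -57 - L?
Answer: -9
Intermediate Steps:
L = -66 (L = 171 - 237 = -66)
M = 9 (M = -57 - 1*(-66) = -57 + 66 = 9)
-M = -1*9 = -9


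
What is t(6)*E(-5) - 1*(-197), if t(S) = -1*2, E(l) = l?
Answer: 207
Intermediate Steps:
t(S) = -2
t(6)*E(-5) - 1*(-197) = -2*(-5) - 1*(-197) = 10 + 197 = 207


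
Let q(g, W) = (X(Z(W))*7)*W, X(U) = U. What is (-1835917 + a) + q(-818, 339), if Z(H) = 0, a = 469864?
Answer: -1366053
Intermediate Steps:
q(g, W) = 0 (q(g, W) = (0*7)*W = 0*W = 0)
(-1835917 + a) + q(-818, 339) = (-1835917 + 469864) + 0 = -1366053 + 0 = -1366053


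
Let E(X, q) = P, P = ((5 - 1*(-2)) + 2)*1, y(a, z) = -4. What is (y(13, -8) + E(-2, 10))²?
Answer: 25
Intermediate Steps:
P = 9 (P = ((5 + 2) + 2)*1 = (7 + 2)*1 = 9*1 = 9)
E(X, q) = 9
(y(13, -8) + E(-2, 10))² = (-4 + 9)² = 5² = 25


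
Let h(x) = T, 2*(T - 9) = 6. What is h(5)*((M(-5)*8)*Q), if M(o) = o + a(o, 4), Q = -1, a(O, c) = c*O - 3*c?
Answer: 3552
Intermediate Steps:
T = 12 (T = 9 + (½)*6 = 9 + 3 = 12)
h(x) = 12
a(O, c) = -3*c + O*c (a(O, c) = O*c - 3*c = -3*c + O*c)
M(o) = -12 + 5*o (M(o) = o + 4*(-3 + o) = o + (-12 + 4*o) = -12 + 5*o)
h(5)*((M(-5)*8)*Q) = 12*(((-12 + 5*(-5))*8)*(-1)) = 12*(((-12 - 25)*8)*(-1)) = 12*(-37*8*(-1)) = 12*(-296*(-1)) = 12*296 = 3552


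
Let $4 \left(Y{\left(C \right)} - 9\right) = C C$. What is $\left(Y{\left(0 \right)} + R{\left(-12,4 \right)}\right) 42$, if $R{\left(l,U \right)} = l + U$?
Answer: $42$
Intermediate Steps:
$Y{\left(C \right)} = 9 + \frac{C^{2}}{4}$ ($Y{\left(C \right)} = 9 + \frac{C C}{4} = 9 + \frac{C^{2}}{4}$)
$R{\left(l,U \right)} = U + l$
$\left(Y{\left(0 \right)} + R{\left(-12,4 \right)}\right) 42 = \left(\left(9 + \frac{0^{2}}{4}\right) + \left(4 - 12\right)\right) 42 = \left(\left(9 + \frac{1}{4} \cdot 0\right) - 8\right) 42 = \left(\left(9 + 0\right) - 8\right) 42 = \left(9 - 8\right) 42 = 1 \cdot 42 = 42$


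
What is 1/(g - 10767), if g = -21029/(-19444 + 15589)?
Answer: -3855/41485756 ≈ -9.2923e-5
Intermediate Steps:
g = 21029/3855 (g = -21029/(-3855) = -21029*(-1/3855) = 21029/3855 ≈ 5.4550)
1/(g - 10767) = 1/(21029/3855 - 10767) = 1/(-41485756/3855) = -3855/41485756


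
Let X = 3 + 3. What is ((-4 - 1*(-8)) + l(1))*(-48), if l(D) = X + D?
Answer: -528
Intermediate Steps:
X = 6
l(D) = 6 + D
((-4 - 1*(-8)) + l(1))*(-48) = ((-4 - 1*(-8)) + (6 + 1))*(-48) = ((-4 + 8) + 7)*(-48) = (4 + 7)*(-48) = 11*(-48) = -528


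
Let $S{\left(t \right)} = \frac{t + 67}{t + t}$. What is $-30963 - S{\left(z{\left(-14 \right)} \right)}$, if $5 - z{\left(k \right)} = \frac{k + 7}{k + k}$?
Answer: $- \frac{1176881}{38} \approx -30971.0$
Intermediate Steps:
$z{\left(k \right)} = 5 - \frac{7 + k}{2 k}$ ($z{\left(k \right)} = 5 - \frac{k + 7}{k + k} = 5 - \frac{7 + k}{2 k}$)
$S{\left(t \right)} = \frac{67 + t}{2 t}$
$-30963 - S{\left(z{\left(-14 \right)} \right)} = -30963 - \frac{67 + \frac{-7 + 9 \left(-14\right)}{2 \left(-14\right)}}{2 \frac{-7 + 9 \left(-14\right)}{2 \left(-14\right)}} = -30963 - \frac{67 + \frac{1}{2} \left(- \frac{1}{14}\right) \left(-7 - 126\right)}{2 \cdot \frac{1}{2} \left(- \frac{1}{14}\right) \left(-7 - 126\right)} = -30963 - \frac{67 + \frac{1}{2} \left(- \frac{1}{14}\right) \left(-133\right)}{2 \cdot \frac{1}{2} \left(- \frac{1}{14}\right) \left(-133\right)} = -30963 - \frac{67 + \frac{19}{4}}{2 \cdot \frac{19}{4}} = -30963 - \frac{1}{2} \cdot \frac{4}{19} \cdot \frac{287}{4} = -30963 - \frac{287}{38} = - \frac{1176881}{38}$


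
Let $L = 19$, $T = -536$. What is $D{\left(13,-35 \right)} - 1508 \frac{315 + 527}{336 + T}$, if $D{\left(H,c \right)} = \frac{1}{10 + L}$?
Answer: $\frac{4602818}{725} \approx 6348.7$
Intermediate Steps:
$D{\left(H,c \right)} = \frac{1}{29}$ ($D{\left(H,c \right)} = \frac{1}{10 + 19} = \frac{1}{29}$)
$D{\left(13,-35 \right)} - 1508 \frac{315 + 527}{336 + T} = \frac{1}{29} - 1508 \frac{315 + 527}{336 - 536} = \frac{1}{29} - 1508 \frac{842}{-200} = \frac{1}{29} - 1508 \cdot 842 \left(- \frac{1}{200}\right) = \frac{1}{29} - - \frac{158717}{25} = \frac{1}{29} + \frac{158717}{25} = \frac{4602818}{725}$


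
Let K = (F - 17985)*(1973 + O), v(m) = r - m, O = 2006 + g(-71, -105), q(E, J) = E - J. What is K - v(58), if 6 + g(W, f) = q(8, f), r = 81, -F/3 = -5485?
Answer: -6251603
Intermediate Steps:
F = 16455 (F = -3*(-5485) = 16455)
g(W, f) = 2 - f (g(W, f) = -6 + (8 - f) = 2 - f)
O = 2113 (O = 2006 + (2 - 1*(-105)) = 2006 + (2 + 105) = 2006 + 107 = 2113)
v(m) = 81 - m
K = -6251580 (K = (16455 - 17985)*(1973 + 2113) = -1530*4086 = -6251580)
K - v(58) = -6251580 - (81 - 1*58) = -6251580 - (81 - 58) = -6251580 - 1*23 = -6251580 - 23 = -6251603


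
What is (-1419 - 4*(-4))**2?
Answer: 1968409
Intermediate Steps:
(-1419 - 4*(-4))**2 = (-1419 + 16)**2 = (-1403)**2 = 1968409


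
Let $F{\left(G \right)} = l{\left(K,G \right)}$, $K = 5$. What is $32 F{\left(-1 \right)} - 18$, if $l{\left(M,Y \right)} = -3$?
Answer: $-114$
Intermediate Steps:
$F{\left(G \right)} = -3$
$32 F{\left(-1 \right)} - 18 = 32 \left(-3\right) - 18 = -96 - 18 = -114$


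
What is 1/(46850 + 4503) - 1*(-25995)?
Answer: 1334921236/51353 ≈ 25995.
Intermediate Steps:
1/(46850 + 4503) - 1*(-25995) = 1/51353 + 25995 = 1334921236/51353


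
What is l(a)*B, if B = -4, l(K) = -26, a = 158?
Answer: 104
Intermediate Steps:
l(a)*B = -26*(-4) = 104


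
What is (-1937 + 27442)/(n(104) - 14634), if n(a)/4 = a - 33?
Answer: -5101/2870 ≈ -1.7774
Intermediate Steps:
n(a) = -132 + 4*a (n(a) = 4*(a - 33) = 4*(-33 + a) = -132 + 4*a)
(-1937 + 27442)/(n(104) - 14634) = (-1937 + 27442)/((-132 + 4*104) - 14634) = 25505/((-132 + 416) - 14634) = 25505/(284 - 14634) = 25505/(-14350) = 25505*(-1/14350) = -5101/2870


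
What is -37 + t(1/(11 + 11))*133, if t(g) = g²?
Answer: -17775/484 ≈ -36.725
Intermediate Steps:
-37 + t(1/(11 + 11))*133 = -37 + (1/(11 + 11))²*133 = -37 + (1/22)²*133 = -37 + (1/484)*133 = -37 + 133/484 = -17775/484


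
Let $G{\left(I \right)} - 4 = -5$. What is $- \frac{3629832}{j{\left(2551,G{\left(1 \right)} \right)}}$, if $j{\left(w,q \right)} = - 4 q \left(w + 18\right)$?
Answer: $- \frac{907458}{2569} \approx -353.23$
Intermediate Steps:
$G{\left(I \right)} = -1$ ($G{\left(I \right)} = 4 - 5 = -1$)
$j{\left(w,q \right)} = - 4 q \left(18 + w\right)$
$- \frac{3629832}{j{\left(2551,G{\left(1 \right)} \right)}} = - \frac{3629832}{\left(-4\right) \left(-1\right) \left(18 + 2551\right)} = - \frac{3629832}{\left(-4\right) \left(-1\right) 2569} = - \frac{3629832}{10276} = \left(-3629832\right) \frac{1}{10276} = - \frac{907458}{2569}$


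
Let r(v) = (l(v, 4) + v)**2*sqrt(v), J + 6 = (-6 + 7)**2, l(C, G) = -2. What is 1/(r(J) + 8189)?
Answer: 8189/67071726 - 49*I*sqrt(5)/67071726 ≈ 0.00012209 - 1.6336e-6*I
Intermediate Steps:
J = -5 (J = -6 + (-6 + 7)**2 = -6 + 1**2 = -6 + 1 = -5)
r(v) = sqrt(v)*(-2 + v)**2 (r(v) = (-2 + v)**2*sqrt(v) = sqrt(v)*(-2 + v)**2)
1/(r(J) + 8189) = 1/(sqrt(-5)*(-2 - 5)**2 + 8189) = 1/((I*sqrt(5))*(-7)**2 + 8189) = 1/((I*sqrt(5))*49 + 8189) = 1/(49*I*sqrt(5) + 8189) = 1/(8189 + 49*I*sqrt(5))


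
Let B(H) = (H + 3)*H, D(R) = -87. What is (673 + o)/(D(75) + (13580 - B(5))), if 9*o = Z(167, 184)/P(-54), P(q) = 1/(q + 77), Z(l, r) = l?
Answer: 9898/121077 ≈ 0.081750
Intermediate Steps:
B(H) = H*(3 + H) (B(H) = (3 + H)*H = H*(3 + H))
P(q) = 1/(77 + q)
o = 3841/9 (o = (167/(1/(77 - 54)))/9 = (167/(1/23))/9 = (167*23)/9 = (1/9)*3841 = 3841/9 ≈ 426.78)
(673 + o)/(D(75) + (13580 - B(5))) = (673 + 3841/9)/(-87 + (13580 - 5*(3 + 5))) = 9898/(9*(-87 + (13580 - 5*8))) = 9898/(9*(-87 + (13580 - 1*40))) = 9898/(9*(-87 + (13580 - 40))) = 9898/(9*(-87 + 13540)) = (9898/9)/13453 = (9898/9)*(1/13453) = 9898/121077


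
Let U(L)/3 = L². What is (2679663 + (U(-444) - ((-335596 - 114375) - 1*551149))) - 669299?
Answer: 3602892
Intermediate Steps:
U(L) = 3*L²
(2679663 + (U(-444) - ((-335596 - 114375) - 1*551149))) - 669299 = (2679663 + (3*(-444)² - ((-335596 - 114375) - 1*551149))) - 669299 = (2679663 + (3*197136 - (-449971 - 551149))) - 669299 = (2679663 + (591408 - 1*(-1001120))) - 669299 = (2679663 + (591408 + 1001120)) - 669299 = (2679663 + 1592528) - 669299 = 4272191 - 669299 = 3602892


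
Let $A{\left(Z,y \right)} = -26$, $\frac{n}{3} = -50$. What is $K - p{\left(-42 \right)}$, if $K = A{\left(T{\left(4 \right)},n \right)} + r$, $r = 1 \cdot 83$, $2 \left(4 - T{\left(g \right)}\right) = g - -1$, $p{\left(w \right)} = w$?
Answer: $99$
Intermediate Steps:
$T{\left(g \right)} = \frac{7}{2} - \frac{g}{2}$ ($T{\left(g \right)} = 4 - \frac{g - -1}{2} = 4 - \frac{g + 1}{2} = 4 - \frac{1 + g}{2} = 4 - \left(\frac{1}{2} + \frac{g}{2}\right) = \frac{7}{2} - \frac{g}{2}$)
$n = -150$ ($n = 3 \left(-50\right) = -150$)
$r = 83$
$K = 57$ ($K = -26 + 83 = 57$)
$K - p{\left(-42 \right)} = 57 - -42 = 57 + 42 = 99$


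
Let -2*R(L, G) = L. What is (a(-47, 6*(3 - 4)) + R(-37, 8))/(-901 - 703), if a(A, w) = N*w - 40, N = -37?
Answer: -⅛ ≈ -0.12500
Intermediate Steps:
R(L, G) = -L/2
a(A, w) = -40 - 37*w (a(A, w) = -37*w - 40 = -40 - 37*w)
(a(-47, 6*(3 - 4)) + R(-37, 8))/(-901 - 703) = ((-40 - 222*(3 - 4)) - ½*(-37))/(-901 - 703) = ((-40 - 222*(-1)) + 37/2)/(-1604) = ((-40 - 37*(-6)) + 37/2)*(-1/1604) = ((-40 + 222) + 37/2)*(-1/1604) = (182 + 37/2)*(-1/1604) = (401/2)*(-1/1604) = -⅛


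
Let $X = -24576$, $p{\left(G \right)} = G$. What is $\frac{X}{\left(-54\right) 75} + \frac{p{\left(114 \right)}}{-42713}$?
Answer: $\frac{174875498}{28831275} \approx 6.0655$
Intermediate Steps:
$\frac{X}{\left(-54\right) 75} + \frac{p{\left(114 \right)}}{-42713} = - \frac{24576}{\left(-54\right) 75} + \frac{114}{-42713} = - \frac{24576}{-4050} + 114 \left(- \frac{1}{42713}\right) = \left(-24576\right) \left(- \frac{1}{4050}\right) - \frac{114}{42713} = \frac{4096}{675} - \frac{114}{42713} = \frac{174875498}{28831275}$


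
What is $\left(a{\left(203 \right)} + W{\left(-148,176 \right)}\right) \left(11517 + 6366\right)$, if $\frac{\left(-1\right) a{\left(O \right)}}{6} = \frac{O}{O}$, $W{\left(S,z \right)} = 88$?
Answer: $1466406$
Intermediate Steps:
$a{\left(O \right)} = -6$ ($a{\left(O \right)} = - 6 \frac{O}{O} = \left(-6\right) 1 = -6$)
$\left(a{\left(203 \right)} + W{\left(-148,176 \right)}\right) \left(11517 + 6366\right) = \left(-6 + 88\right) \left(11517 + 6366\right) = 82 \cdot 17883 = 1466406$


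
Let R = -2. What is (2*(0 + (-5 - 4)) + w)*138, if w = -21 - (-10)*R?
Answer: -8142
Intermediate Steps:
w = -41 (w = -21 - (-10)*(-2) = -21 - 1*20 = -21 - 20 = -41)
(2*(0 + (-5 - 4)) + w)*138 = (2*(0 + (-5 - 4)) - 41)*138 = (2*(0 - 9) - 41)*138 = (2*(-9) - 41)*138 = (-18 - 41)*138 = -59*138 = -8142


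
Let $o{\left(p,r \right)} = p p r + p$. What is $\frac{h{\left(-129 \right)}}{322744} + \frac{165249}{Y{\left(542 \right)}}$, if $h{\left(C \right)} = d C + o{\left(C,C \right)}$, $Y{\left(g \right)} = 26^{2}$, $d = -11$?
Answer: $\frac{12970708383}{54543736} \approx 237.8$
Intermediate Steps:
$o{\left(p,r \right)} = p + r p^{2}$ ($o{\left(p,r \right)} = p^{2} r + p = r p^{2} + p = p + r p^{2}$)
$Y{\left(g \right)} = 676$
$h{\left(C \right)} = - 11 C + C \left(1 + C^{2}\right)$ ($h{\left(C \right)} = - 11 C + C \left(1 + C C\right) = - 11 C + C \left(1 + C^{2}\right)$)
$\frac{h{\left(-129 \right)}}{322744} + \frac{165249}{Y{\left(542 \right)}} = \frac{\left(-129\right) \left(-10 + \left(-129\right)^{2}\right)}{322744} + \frac{165249}{676} = - 129 \left(-10 + 16641\right) \frac{1}{322744} + 165249 \cdot \frac{1}{676} = \left(-129\right) 16631 \cdot \frac{1}{322744} + \frac{165249}{676} = \left(-2145399\right) \frac{1}{322744} + \frac{165249}{676} = - \frac{2145399}{322744} + \frac{165249}{676} = \frac{12970708383}{54543736}$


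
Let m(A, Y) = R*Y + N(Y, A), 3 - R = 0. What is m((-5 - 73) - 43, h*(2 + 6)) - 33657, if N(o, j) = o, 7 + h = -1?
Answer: -33913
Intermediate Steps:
R = 3 (R = 3 - 1*0 = 3 + 0 = 3)
h = -8 (h = -7 - 1 = -8)
m(A, Y) = 4*Y (m(A, Y) = 3*Y + Y = 4*Y)
m((-5 - 73) - 43, h*(2 + 6)) - 33657 = 4*(-8*(2 + 6)) - 33657 = 4*(-8*8) - 33657 = 4*(-64) - 33657 = -256 - 33657 = -33913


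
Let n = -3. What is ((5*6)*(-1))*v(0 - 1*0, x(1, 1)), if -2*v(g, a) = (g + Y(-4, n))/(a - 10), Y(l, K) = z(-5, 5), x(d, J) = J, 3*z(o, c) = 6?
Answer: -10/3 ≈ -3.3333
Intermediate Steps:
z(o, c) = 2 (z(o, c) = (⅓)*6 = 2)
Y(l, K) = 2
v(g, a) = -(2 + g)/(2*(-10 + a)) (v(g, a) = -(g + 2)/(2*(a - 10)) = -(2 + g)/(2*(-10 + a)))
((5*6)*(-1))*v(0 - 1*0, x(1, 1)) = ((5*6)*(-1))*((-2 - (0 - 1*0))/(2*(-10 + 1))) = (30*(-1))*((½)*(-2 - (0 + 0))/(-9)) = -15*(-1)*(-2 - 1*0)/9 = -15*(-1)*(-2 + 0)/9 = -15*(-1)*(-2)/9 = -30*⅑ = -10/3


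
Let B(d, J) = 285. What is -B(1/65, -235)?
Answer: -285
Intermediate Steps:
-B(1/65, -235) = -1*285 = -285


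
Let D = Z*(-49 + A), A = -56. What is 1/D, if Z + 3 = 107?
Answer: -1/10920 ≈ -9.1575e-5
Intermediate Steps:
Z = 104 (Z = -3 + 107 = 104)
D = -10920 (D = 104*(-49 - 56) = 104*(-105) = -10920)
1/D = 1/(-10920) = -1/10920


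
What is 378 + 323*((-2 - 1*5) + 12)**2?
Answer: 8453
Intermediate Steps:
378 + 323*((-2 - 1*5) + 12)**2 = 378 + 323*((-2 - 5) + 12)**2 = 378 + 323*(-7 + 12)**2 = 378 + 323*5**2 = 378 + 323*25 = 378 + 8075 = 8453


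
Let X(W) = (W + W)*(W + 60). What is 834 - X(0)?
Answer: 834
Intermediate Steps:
X(W) = 2*W*(60 + W) (X(W) = (2*W)*(60 + W) = 2*W*(60 + W))
834 - X(0) = 834 - 2*0*(60 + 0) = 834 - 2*0*60 = 834 - 1*0 = 834 + 0 = 834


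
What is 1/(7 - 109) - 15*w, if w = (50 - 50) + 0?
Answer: -1/102 ≈ -0.0098039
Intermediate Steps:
w = 0 (w = 0 + 0 = 0)
1/(7 - 109) - 15*w = 1/(7 - 109) - 15*0 = 1/(-102) + 0 = -1/102 + 0 = -1/102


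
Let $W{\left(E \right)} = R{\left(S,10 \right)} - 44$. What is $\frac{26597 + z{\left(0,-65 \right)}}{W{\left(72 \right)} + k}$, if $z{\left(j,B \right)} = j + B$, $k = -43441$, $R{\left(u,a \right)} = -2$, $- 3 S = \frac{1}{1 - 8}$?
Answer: $- \frac{26532}{43487} \approx -0.61011$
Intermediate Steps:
$S = \frac{1}{21}$ ($S = - \frac{1}{3 \left(1 - 8\right)} = - \frac{1}{3 \left(-7\right)} = \left(- \frac{1}{3}\right) \left(- \frac{1}{7}\right) = \frac{1}{21} \approx 0.047619$)
$W{\left(E \right)} = -46$ ($W{\left(E \right)} = -2 - 44 = -46$)
$z{\left(j,B \right)} = B + j$
$\frac{26597 + z{\left(0,-65 \right)}}{W{\left(72 \right)} + k} = \frac{26597 + \left(-65 + 0\right)}{-46 - 43441} = \frac{26597 - 65}{-43487} = 26532 \left(- \frac{1}{43487}\right) = - \frac{26532}{43487}$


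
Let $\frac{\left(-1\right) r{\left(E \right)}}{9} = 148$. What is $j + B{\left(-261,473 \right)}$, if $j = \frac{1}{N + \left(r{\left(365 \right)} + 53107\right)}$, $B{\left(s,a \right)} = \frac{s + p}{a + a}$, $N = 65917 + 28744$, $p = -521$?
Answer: $- \frac{57256003}{69264228} \approx -0.82663$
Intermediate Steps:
$r{\left(E \right)} = -1332$ ($r{\left(E \right)} = \left(-9\right) 148 = -1332$)
$N = 94661$
$B{\left(s,a \right)} = \frac{-521 + s}{2 a}$ ($B{\left(s,a \right)} = \frac{s - 521}{a + a} = \frac{-521 + s}{2 a}$)
$j = \frac{1}{146436}$ ($j = \frac{1}{94661 + \left(-1332 + 53107\right)} = \frac{1}{94661 + 51775} = \frac{1}{146436} \approx 6.8289 \cdot 10^{-6}$)
$j + B{\left(-261,473 \right)} = \frac{1}{146436} + \frac{-521 - 261}{2 \cdot 473} = \frac{1}{146436} + \frac{1}{2} \cdot \frac{1}{473} \left(-782\right) = \frac{1}{146436} - \frac{391}{473} = - \frac{57256003}{69264228}$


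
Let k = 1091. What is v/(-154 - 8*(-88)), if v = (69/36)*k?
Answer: 25093/6600 ≈ 3.8020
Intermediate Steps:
v = 25093/12 (v = (69/36)*1091 = (69*(1/36))*1091 = (23/12)*1091 = 25093/12 ≈ 2091.1)
v/(-154 - 8*(-88)) = 25093/(12*(-154 - 8*(-88))) = 25093/(12*(-154 + 704)) = (25093/12)/550 = (25093/12)*(1/550) = 25093/6600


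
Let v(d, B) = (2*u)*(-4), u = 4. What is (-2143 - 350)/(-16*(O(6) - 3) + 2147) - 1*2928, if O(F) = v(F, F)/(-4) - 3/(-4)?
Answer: -2006511/685 ≈ -2929.2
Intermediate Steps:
v(d, B) = -32 (v(d, B) = (2*4)*(-4) = 8*(-4) = -32)
O(F) = 35/4 (O(F) = -32/(-4) - 3/(-4) = -32*(-1/4) - 3*(-1/4) = 8 + 3/4 = 35/4)
(-2143 - 350)/(-16*(O(6) - 3) + 2147) - 1*2928 = (-2143 - 350)/(-16*(35/4 - 3) + 2147) - 1*2928 = -2493/(-16*23/4 + 2147) - 2928 = -2493/(-92 + 2147) - 2928 = -2493/2055 - 2928 = -2493*1/2055 - 2928 = -831/685 - 2928 = -2006511/685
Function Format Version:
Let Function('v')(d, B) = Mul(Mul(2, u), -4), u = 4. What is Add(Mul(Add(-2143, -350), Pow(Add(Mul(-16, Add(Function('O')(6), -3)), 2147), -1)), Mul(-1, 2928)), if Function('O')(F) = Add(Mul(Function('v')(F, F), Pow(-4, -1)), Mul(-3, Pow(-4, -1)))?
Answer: Rational(-2006511, 685) ≈ -2929.2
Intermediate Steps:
Function('v')(d, B) = -32 (Function('v')(d, B) = Mul(Mul(2, 4), -4) = Mul(8, -4) = -32)
Function('O')(F) = Rational(35, 4) (Function('O')(F) = Add(Mul(-32, Pow(-4, -1)), Mul(-3, Pow(-4, -1))) = Add(Mul(-32, Rational(-1, 4)), Mul(-3, Rational(-1, 4))) = Add(8, Rational(3, 4)) = Rational(35, 4))
Add(Mul(Add(-2143, -350), Pow(Add(Mul(-16, Add(Function('O')(6), -3)), 2147), -1)), Mul(-1, 2928)) = Add(Mul(Add(-2143, -350), Pow(Add(Mul(-16, Add(Rational(35, 4), -3)), 2147), -1)), Mul(-1, 2928)) = Add(Mul(-2493, Pow(Add(Mul(-16, Rational(23, 4)), 2147), -1)), -2928) = Add(Mul(-2493, Pow(Add(-92, 2147), -1)), -2928) = Add(Mul(-2493, Pow(2055, -1)), -2928) = Add(Mul(-2493, Rational(1, 2055)), -2928) = Add(Rational(-831, 685), -2928) = Rational(-2006511, 685)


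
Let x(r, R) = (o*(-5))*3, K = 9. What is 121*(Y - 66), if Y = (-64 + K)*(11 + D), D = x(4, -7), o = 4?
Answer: 318109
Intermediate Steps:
x(r, R) = -60 (x(r, R) = (4*(-5))*3 = -20*3 = -60)
D = -60
Y = 2695 (Y = (-64 + 9)*(11 - 60) = -55*(-49) = 2695)
121*(Y - 66) = 121*(2695 - 66) = 121*2629 = 318109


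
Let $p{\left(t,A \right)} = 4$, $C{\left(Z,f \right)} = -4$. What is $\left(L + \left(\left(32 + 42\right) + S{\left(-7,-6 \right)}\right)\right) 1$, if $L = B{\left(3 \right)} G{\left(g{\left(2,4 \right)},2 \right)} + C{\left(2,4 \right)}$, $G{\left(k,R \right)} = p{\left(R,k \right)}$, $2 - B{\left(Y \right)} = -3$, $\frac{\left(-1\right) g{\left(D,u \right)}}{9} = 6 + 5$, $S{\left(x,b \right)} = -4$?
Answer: $86$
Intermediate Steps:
$g{\left(D,u \right)} = -99$ ($g{\left(D,u \right)} = - 9 \left(6 + 5\right) = \left(-9\right) 11 = -99$)
$B{\left(Y \right)} = 5$ ($B{\left(Y \right)} = 2 - -3 = 2 + 3 = 5$)
$G{\left(k,R \right)} = 4$
$L = 16$ ($L = 5 \cdot 4 - 4 = 20 - 4 = 16$)
$\left(L + \left(\left(32 + 42\right) + S{\left(-7,-6 \right)}\right)\right) 1 = \left(16 + \left(\left(32 + 42\right) - 4\right)\right) 1 = \left(16 + \left(74 - 4\right)\right) 1 = \left(16 + 70\right) 1 = 86 \cdot 1 = 86$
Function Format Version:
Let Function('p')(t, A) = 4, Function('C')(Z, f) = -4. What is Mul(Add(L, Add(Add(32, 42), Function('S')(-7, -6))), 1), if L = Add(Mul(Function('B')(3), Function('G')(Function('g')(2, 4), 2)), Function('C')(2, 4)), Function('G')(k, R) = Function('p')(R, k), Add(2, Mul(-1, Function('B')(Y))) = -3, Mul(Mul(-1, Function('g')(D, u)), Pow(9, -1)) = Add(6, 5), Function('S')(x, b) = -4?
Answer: 86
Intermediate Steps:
Function('g')(D, u) = -99 (Function('g')(D, u) = Mul(-9, Add(6, 5)) = Mul(-9, 11) = -99)
Function('B')(Y) = 5 (Function('B')(Y) = Add(2, Mul(-1, -3)) = Add(2, 3) = 5)
Function('G')(k, R) = 4
L = 16 (L = Add(Mul(5, 4), -4) = Add(20, -4) = 16)
Mul(Add(L, Add(Add(32, 42), Function('S')(-7, -6))), 1) = Mul(Add(16, Add(Add(32, 42), -4)), 1) = Mul(Add(16, Add(74, -4)), 1) = Mul(Add(16, 70), 1) = Mul(86, 1) = 86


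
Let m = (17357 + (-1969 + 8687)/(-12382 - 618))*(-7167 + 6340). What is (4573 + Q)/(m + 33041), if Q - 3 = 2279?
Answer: -14852500/31028336369 ≈ -0.00047868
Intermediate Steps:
Q = 2282 (Q = 3 + 2279 = 2282)
m = -93299775607/6500 (m = (17357 + 6718/(-13000))*(-827) = (17357 + 6718*(-1/13000))*(-827) = (17357 - 3359/6500)*(-827) = (112817141/6500)*(-827) = -93299775607/6500 ≈ -1.4354e+7)
(4573 + Q)/(m + 33041) = (4573 + 2282)/(-93299775607/6500 + 33041) = 6855/(-93085009107/6500) = 6855*(-6500/93085009107) = -14852500/31028336369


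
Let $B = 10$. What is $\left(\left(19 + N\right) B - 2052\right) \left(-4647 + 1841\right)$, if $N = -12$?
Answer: $5561492$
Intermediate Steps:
$\left(\left(19 + N\right) B - 2052\right) \left(-4647 + 1841\right) = \left(\left(19 - 12\right) 10 - 2052\right) \left(-4647 + 1841\right) = \left(7 \cdot 10 - 2052\right) \left(-2806\right) = \left(70 - 2052\right) \left(-2806\right) = \left(-1982\right) \left(-2806\right) = 5561492$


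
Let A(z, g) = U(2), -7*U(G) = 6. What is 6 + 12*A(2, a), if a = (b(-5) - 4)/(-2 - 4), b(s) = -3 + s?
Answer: -30/7 ≈ -4.2857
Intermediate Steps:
U(G) = -6/7 (U(G) = -⅐*6 = -6/7)
a = 2 (a = ((-3 - 5) - 4)/(-2 - 4) = (-8 - 4)/(-6) = -12*(-⅙) = 2)
A(z, g) = -6/7
6 + 12*A(2, a) = 6 + 12*(-6/7) = 6 - 72/7 = -30/7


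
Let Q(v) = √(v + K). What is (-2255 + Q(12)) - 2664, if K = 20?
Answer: -4919 + 4*√2 ≈ -4913.3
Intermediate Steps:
Q(v) = √(20 + v) (Q(v) = √(v + 20) = √(20 + v))
(-2255 + Q(12)) - 2664 = (-2255 + √(20 + 12)) - 2664 = (-2255 + √32) - 2664 = (-2255 + 4*√2) - 2664 = -4919 + 4*√2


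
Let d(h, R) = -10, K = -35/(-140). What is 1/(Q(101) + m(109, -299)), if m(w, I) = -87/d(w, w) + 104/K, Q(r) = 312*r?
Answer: 10/319367 ≈ 3.1312e-5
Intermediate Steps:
K = ¼ (K = -35*(-1/140) = ¼ ≈ 0.25000)
m(w, I) = 4247/10 (m(w, I) = -87/(-10) + 104/(¼) = -87*(-⅒) + 104*4 = 87/10 + 416 = 4247/10)
1/(Q(101) + m(109, -299)) = 1/(312*101 + 4247/10) = 1/(31512 + 4247/10) = 1/(319367/10) = 10/319367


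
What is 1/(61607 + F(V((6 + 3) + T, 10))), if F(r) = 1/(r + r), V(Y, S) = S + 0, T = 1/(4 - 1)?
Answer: 20/1232141 ≈ 1.6232e-5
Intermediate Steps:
T = ⅓ (T = 1/3 = ⅓ ≈ 0.33333)
V(Y, S) = S
F(r) = 1/(2*r)
1/(61607 + F(V((6 + 3) + T, 10))) = 1/(61607 + (½)/10) = 1/(61607 + (½)*(⅒)) = 1/(61607 + 1/20) = 1/(1232141/20) = 20/1232141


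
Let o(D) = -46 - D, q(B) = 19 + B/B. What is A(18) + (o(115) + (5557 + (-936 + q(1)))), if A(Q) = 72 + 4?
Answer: 4556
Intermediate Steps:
q(B) = 20 (q(B) = 19 + 1 = 20)
A(Q) = 76
A(18) + (o(115) + (5557 + (-936 + q(1)))) = 76 + ((-46 - 1*115) + (5557 + (-936 + 20))) = 76 + ((-46 - 115) + (5557 - 916)) = 76 + (-161 + 4641) = 76 + 4480 = 4556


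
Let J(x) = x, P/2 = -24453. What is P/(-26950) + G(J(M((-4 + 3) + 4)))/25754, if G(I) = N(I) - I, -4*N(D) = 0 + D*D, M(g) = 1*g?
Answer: 228978843/126194600 ≈ 1.8145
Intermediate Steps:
P = -48906 (P = 2*(-24453) = -48906)
M(g) = g
N(D) = -D²/4 (N(D) = -(0 + D*D)/4 = -(0 + D²)/4 = -D²/4)
G(I) = -I - I²/4 (G(I) = -I²/4 - I = -I - I²/4)
P/(-26950) + G(J(M((-4 + 3) + 4)))/25754 = -48906/(-26950) + (((-4 + 3) + 4)*(-4 - ((-4 + 3) + 4))/4)/25754 = -48906*(-1/26950) + ((-1 + 4)*(-4 - (-1 + 4))/4)*(1/25754) = 2223/1225 + ((¼)*3*(-4 - 1*3))*(1/25754) = 2223/1225 + ((¼)*3*(-4 - 3))*(1/25754) = 2223/1225 + ((¼)*3*(-7))*(1/25754) = 2223/1225 - 21/4*1/25754 = 2223/1225 - 21/103016 = 228978843/126194600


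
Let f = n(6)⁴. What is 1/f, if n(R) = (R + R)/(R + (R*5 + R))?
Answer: 2401/16 ≈ 150.06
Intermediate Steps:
n(R) = 2/7 (n(R) = (2*R)/(R + (5*R + R)) = (2*R)/(R + 6*R) = (2*R)/((7*R)) = (2*R)*(1/(7*R)) = 2/7)
f = 16/2401 (f = (2/7)⁴ = 16/2401 ≈ 0.0066639)
1/f = 1/(16/2401) = 2401/16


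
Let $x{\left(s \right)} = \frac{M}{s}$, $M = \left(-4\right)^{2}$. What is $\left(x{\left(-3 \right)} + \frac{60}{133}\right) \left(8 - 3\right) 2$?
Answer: $- \frac{19480}{399} \approx -48.822$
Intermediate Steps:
$M = 16$
$x{\left(s \right)} = \frac{16}{s}$
$\left(x{\left(-3 \right)} + \frac{60}{133}\right) \left(8 - 3\right) 2 = \left(\frac{16}{-3} + \frac{60}{133}\right) \left(8 - 3\right) 2 = \left(16 \left(- \frac{1}{3}\right) + 60 \cdot \frac{1}{133}\right) 5 \cdot 2 = \left(- \frac{16}{3} + \frac{60}{133}\right) 10 = \left(- \frac{1948}{399}\right) 10 = - \frac{19480}{399}$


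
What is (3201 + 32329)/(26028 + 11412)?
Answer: 3553/3744 ≈ 0.94899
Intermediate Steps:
(3201 + 32329)/(26028 + 11412) = 35530/37440 = 35530*(1/37440) = 3553/3744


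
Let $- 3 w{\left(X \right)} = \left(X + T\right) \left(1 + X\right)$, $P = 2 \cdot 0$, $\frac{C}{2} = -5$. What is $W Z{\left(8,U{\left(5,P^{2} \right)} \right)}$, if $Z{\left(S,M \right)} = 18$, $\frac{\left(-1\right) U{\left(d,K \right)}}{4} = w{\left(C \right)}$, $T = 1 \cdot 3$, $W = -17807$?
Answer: $-320526$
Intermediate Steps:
$T = 3$
$C = -10$ ($C = 2 \left(-5\right) = -10$)
$P = 0$
$w{\left(X \right)} = - \frac{\left(1 + X\right) \left(3 + X\right)}{3}$ ($w{\left(X \right)} = - \frac{\left(X + 3\right) \left(1 + X\right)}{3} = - \frac{\left(3 + X\right) \left(1 + X\right)}{3} = - \frac{\left(1 + X\right) \left(3 + X\right)}{3}$)
$U{\left(d,K \right)} = 84$ ($U{\left(d,K \right)} = - 4 \left(-1 - - \frac{40}{3} - \frac{\left(-10\right)^{2}}{3}\right) = - 4 \left(-1 + \frac{40}{3} - \frac{100}{3}\right) = \left(-4\right) \left(-21\right) = 84$)
$W Z{\left(8,U{\left(5,P^{2} \right)} \right)} = \left(-17807\right) 18 = -320526$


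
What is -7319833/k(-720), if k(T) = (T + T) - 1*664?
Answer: 7319833/2104 ≈ 3479.0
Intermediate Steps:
k(T) = -664 + 2*T (k(T) = 2*T - 664 = -664 + 2*T)
-7319833/k(-720) = -7319833/(-664 + 2*(-720)) = -7319833/(-664 - 1440) = -7319833/(-2104) = -7319833*(-1/2104) = 7319833/2104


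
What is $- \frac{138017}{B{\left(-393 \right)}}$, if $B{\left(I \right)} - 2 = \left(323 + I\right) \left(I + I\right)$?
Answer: $- \frac{12547}{5002} \approx -2.5084$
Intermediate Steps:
$B{\left(I \right)} = 2 + 2 I \left(323 + I\right)$ ($B{\left(I \right)} = 2 + \left(323 + I\right) \left(I + I\right) = 2 + \left(323 + I\right) 2 I = 2 + 2 I \left(323 + I\right)$)
$- \frac{138017}{B{\left(-393 \right)}} = - \frac{138017}{2 + 2 \left(-393\right)^{2} + 646 \left(-393\right)} = - \frac{138017}{2 + 2 \cdot 154449 - 253878} = - \frac{138017}{2 + 308898 - 253878} = - \frac{138017}{55022} = \left(-138017\right) \frac{1}{55022} = - \frac{12547}{5002}$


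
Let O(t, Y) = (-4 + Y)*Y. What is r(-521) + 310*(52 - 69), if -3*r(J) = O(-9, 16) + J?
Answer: -15481/3 ≈ -5160.3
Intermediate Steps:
O(t, Y) = Y*(-4 + Y)
r(J) = -64 - J/3 (r(J) = -(16*(-4 + 16) + J)/3 = -(16*12 + J)/3 = -(192 + J)/3 = -64 - J/3)
r(-521) + 310*(52 - 69) = (-64 - 1/3*(-521)) + 310*(52 - 69) = (-64 + 521/3) + 310*(-17) = 329/3 - 5270 = -15481/3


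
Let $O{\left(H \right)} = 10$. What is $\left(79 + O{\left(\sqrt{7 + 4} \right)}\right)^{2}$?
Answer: $7921$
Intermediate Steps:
$\left(79 + O{\left(\sqrt{7 + 4} \right)}\right)^{2} = \left(79 + 10\right)^{2} = 89^{2} = 7921$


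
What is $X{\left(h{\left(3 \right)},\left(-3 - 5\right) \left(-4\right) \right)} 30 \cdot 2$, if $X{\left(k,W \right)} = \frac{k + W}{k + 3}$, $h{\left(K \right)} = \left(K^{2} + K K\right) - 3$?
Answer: $\frac{470}{3} \approx 156.67$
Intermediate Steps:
$h{\left(K \right)} = -3 + 2 K^{2}$ ($h{\left(K \right)} = \left(K^{2} + K^{2}\right) - 3 = 2 K^{2} - 3 = -3 + 2 K^{2}$)
$X{\left(k,W \right)} = \frac{W + k}{3 + k}$
$X{\left(h{\left(3 \right)},\left(-3 - 5\right) \left(-4\right) \right)} 30 \cdot 2 = \frac{\left(-3 - 5\right) \left(-4\right) - \left(3 - 2 \cdot 3^{2}\right)}{3 - \left(3 - 2 \cdot 3^{2}\right)} 30 \cdot 2 = \frac{\left(-8\right) \left(-4\right) + \left(-3 + 2 \cdot 9\right)}{3 + \left(-3 + 2 \cdot 9\right)} 30 \cdot 2 = \frac{32 + \left(-3 + 18\right)}{3 + \left(-3 + 18\right)} 30 \cdot 2 = \frac{32 + 15}{3 + 15} \cdot 30 \cdot 2 = \frac{1}{18} \cdot 47 \cdot 30 \cdot 2 = \frac{47}{18} \cdot 30 \cdot 2 = \frac{235}{3} \cdot 2 = \frac{470}{3}$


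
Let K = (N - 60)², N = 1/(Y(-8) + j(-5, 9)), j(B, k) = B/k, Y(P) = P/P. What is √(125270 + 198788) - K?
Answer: -53361/16 + √324058 ≈ -2765.8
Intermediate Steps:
Y(P) = 1
N = 9/4 (N = 1/(1 - 5/9) = 1/(4/9) = 9/4 ≈ 2.2500)
K = 53361/16 (K = (9/4 - 60)² = (-231/4)² = 53361/16 ≈ 3335.1)
√(125270 + 198788) - K = √(125270 + 198788) - 1*53361/16 = √324058 - 53361/16 = -53361/16 + √324058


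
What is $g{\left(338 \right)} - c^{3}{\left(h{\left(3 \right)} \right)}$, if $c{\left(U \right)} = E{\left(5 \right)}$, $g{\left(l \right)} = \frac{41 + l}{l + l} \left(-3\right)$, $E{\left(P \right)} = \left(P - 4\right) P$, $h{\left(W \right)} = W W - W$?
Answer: $- \frac{85637}{676} \approx -126.68$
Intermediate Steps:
$h{\left(W \right)} = W^{2} - W$
$E{\left(P \right)} = P \left(-4 + P\right)$ ($E{\left(P \right)} = \left(-4 + P\right) P = P \left(-4 + P\right)$)
$g{\left(l \right)} = - \frac{3 \left(41 + l\right)}{2 l}$ ($g{\left(l \right)} = \frac{41 + l}{2 l} \left(-3\right) = - \frac{3 \left(41 + l\right)}{2 l}$)
$c{\left(U \right)} = 5$ ($c{\left(U \right)} = 5 \left(-4 + 5\right) = 5 \cdot 1 = 5$)
$g{\left(338 \right)} - c^{3}{\left(h{\left(3 \right)} \right)} = \frac{3 \left(-41 - 338\right)}{2 \cdot 338} - 5^{3} = \frac{3}{2} \cdot \frac{1}{338} \left(-41 - 338\right) - 125 = \frac{3}{2} \cdot \frac{1}{338} \left(-379\right) - 125 = - \frac{1137}{676} - 125 = - \frac{85637}{676}$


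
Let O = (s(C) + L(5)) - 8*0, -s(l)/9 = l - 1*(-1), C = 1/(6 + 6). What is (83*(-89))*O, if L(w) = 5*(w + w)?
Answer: -1189307/4 ≈ -2.9733e+5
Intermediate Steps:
L(w) = 10*w (L(w) = 5*(2*w) = 10*w)
C = 1/12 ≈ 0.083333
s(l) = -9 - 9*l (s(l) = -9*(l - 1*(-1)) = -9*(l + 1) = -9*(1 + l) = -9 - 9*l)
O = 161/4 (O = ((-9 - 9*1/12) + 10*5) - 8*0 = ((-9 - ¾) + 50) + 0 = (-39/4 + 50) + 0 = 161/4 + 0 = 161/4 ≈ 40.250)
(83*(-89))*O = (83*(-89))*(161/4) = -7387*161/4 = -1189307/4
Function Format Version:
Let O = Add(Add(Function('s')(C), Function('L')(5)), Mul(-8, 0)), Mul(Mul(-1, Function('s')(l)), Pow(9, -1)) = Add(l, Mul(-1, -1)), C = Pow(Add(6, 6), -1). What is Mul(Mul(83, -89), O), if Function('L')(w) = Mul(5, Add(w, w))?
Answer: Rational(-1189307, 4) ≈ -2.9733e+5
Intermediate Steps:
Function('L')(w) = Mul(10, w) (Function('L')(w) = Mul(5, Mul(2, w)) = Mul(10, w))
C = Rational(1, 12) (C = Pow(12, -1) = Rational(1, 12) ≈ 0.083333)
Function('s')(l) = Add(-9, Mul(-9, l)) (Function('s')(l) = Mul(-9, Add(l, Mul(-1, -1))) = Mul(-9, Add(l, 1)) = Mul(-9, Add(1, l)) = Add(-9, Mul(-9, l)))
O = Rational(161, 4) (O = Add(Add(Add(-9, Mul(-9, Rational(1, 12))), Mul(10, 5)), Mul(-8, 0)) = Add(Add(Add(-9, Rational(-3, 4)), 50), 0) = Add(Add(Rational(-39, 4), 50), 0) = Add(Rational(161, 4), 0) = Rational(161, 4) ≈ 40.250)
Mul(Mul(83, -89), O) = Mul(Mul(83, -89), Rational(161, 4)) = Mul(-7387, Rational(161, 4)) = Rational(-1189307, 4)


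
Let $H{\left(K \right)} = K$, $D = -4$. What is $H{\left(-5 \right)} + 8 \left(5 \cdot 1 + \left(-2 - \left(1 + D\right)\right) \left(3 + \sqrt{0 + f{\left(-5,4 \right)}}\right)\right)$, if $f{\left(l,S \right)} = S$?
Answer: $75$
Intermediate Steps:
$H{\left(-5 \right)} + 8 \left(5 \cdot 1 + \left(-2 - \left(1 + D\right)\right) \left(3 + \sqrt{0 + f{\left(-5,4 \right)}}\right)\right) = -5 + 8 \left(5 \cdot 1 + \left(-2 - -3\right) \left(3 + \sqrt{0 + 4}\right)\right) = -5 + 8 \left(5 + \left(-2 + \left(-1 + 4\right)\right) \left(3 + \sqrt{4}\right)\right) = -5 + 8 \left(5 + \left(-2 + 3\right) \left(3 + 2\right)\right) = -5 + 8 \left(5 + 1 \cdot 5\right) = -5 + 8 \left(5 + 5\right) = -5 + 8 \cdot 10 = -5 + 80 = 75$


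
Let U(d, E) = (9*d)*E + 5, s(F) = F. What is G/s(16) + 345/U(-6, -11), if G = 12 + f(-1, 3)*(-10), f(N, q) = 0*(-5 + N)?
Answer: 3177/2396 ≈ 1.3260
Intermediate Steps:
f(N, q) = 0
G = 12 (G = 12 + 0*(-10) = 12 + 0 = 12)
U(d, E) = 5 + 9*E*d (U(d, E) = 9*E*d + 5 = 5 + 9*E*d)
G/s(16) + 345/U(-6, -11) = 12/16 + 345/(5 + 9*(-11)*(-6)) = 12*(1/16) + 345/(5 + 594) = 3/4 + 345/599 = 3177/2396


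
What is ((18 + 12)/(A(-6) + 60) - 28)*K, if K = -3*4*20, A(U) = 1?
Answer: 402720/61 ≈ 6602.0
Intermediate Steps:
K = -240 (K = -12*20 = -240)
((18 + 12)/(A(-6) + 60) - 28)*K = ((18 + 12)/(1 + 60) - 28)*(-240) = (30/61 - 28)*(-240) = -1678/61*(-240) = 402720/61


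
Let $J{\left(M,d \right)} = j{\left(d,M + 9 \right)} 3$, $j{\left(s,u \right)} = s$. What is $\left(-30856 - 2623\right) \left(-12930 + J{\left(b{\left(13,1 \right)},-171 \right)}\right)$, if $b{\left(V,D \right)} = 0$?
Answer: $450058197$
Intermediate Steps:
$J{\left(M,d \right)} = 3 d$ ($J{\left(M,d \right)} = d 3 = 3 d$)
$\left(-30856 - 2623\right) \left(-12930 + J{\left(b{\left(13,1 \right)},-171 \right)}\right) = \left(-30856 - 2623\right) \left(-12930 + 3 \left(-171\right)\right) = - 33479 \left(-12930 - 513\right) = \left(-33479\right) \left(-13443\right) = 450058197$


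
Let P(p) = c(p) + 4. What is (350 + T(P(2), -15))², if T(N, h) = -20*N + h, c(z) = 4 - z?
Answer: 46225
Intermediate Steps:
P(p) = 8 - p (P(p) = (4 - p) + 4 = 8 - p)
T(N, h) = h - 20*N
(350 + T(P(2), -15))² = (350 + (-15 - 20*(8 - 1*2)))² = (350 + (-15 - 20*(8 - 2)))² = (350 + (-15 - 20*6))² = (350 + (-15 - 120))² = (350 - 135)² = 215² = 46225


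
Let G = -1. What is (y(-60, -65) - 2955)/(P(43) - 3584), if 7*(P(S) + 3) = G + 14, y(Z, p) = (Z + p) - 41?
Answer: 21847/25096 ≈ 0.87054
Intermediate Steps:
y(Z, p) = -41 + Z + p
P(S) = -8/7 (P(S) = -3 + (-1 + 14)/7 = -3 + (⅐)*13 = -3 + 13/7 = -8/7)
(y(-60, -65) - 2955)/(P(43) - 3584) = ((-41 - 60 - 65) - 2955)/(-8/7 - 3584) = (-166 - 2955)/(-25096/7) = -3121*(-7/25096) = 21847/25096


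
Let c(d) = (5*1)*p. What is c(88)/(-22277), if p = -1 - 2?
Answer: 15/22277 ≈ 0.00067334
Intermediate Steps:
p = -3
c(d) = -15 (c(d) = (5*1)*(-3) = 5*(-3) = -15)
c(88)/(-22277) = -15/(-22277) = -15*(-1/22277) = 15/22277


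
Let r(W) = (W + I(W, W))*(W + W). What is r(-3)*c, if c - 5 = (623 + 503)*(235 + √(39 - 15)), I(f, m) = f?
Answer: 9526140 + 81072*√6 ≈ 9.7247e+6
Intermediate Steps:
c = 264615 + 2252*√6 (c = 5 + (623 + 503)*(235 + √(39 - 15)) = 5 + 1126*(235 + √24) = 5 + 1126*(235 + 2*√6) = 5 + (264610 + 2252*√6) = 264615 + 2252*√6 ≈ 2.7013e+5)
r(W) = 4*W² (r(W) = (W + W)*(W + W) = (2*W)*(2*W) = 4*W²)
r(-3)*c = (4*(-3)²)*(264615 + 2252*√6) = (4*9)*(264615 + 2252*√6) = 36*(264615 + 2252*√6) = 9526140 + 81072*√6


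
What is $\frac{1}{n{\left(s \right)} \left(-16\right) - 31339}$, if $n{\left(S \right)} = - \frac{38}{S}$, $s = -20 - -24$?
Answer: $- \frac{1}{31187} \approx -3.2065 \cdot 10^{-5}$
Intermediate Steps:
$s = 4$ ($s = -20 + 24 = 4$)
$\frac{1}{n{\left(s \right)} \left(-16\right) - 31339} = \frac{1}{- \frac{38}{4} \left(-16\right) - 31339} = \frac{1}{\left(-38\right) \frac{1}{4} \left(-16\right) - 31339} = \frac{1}{\left(- \frac{19}{2}\right) \left(-16\right) - 31339} = \frac{1}{152 - 31339} = \frac{1}{-31187} = - \frac{1}{31187}$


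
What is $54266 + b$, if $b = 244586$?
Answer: $298852$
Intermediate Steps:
$54266 + b = 54266 + 244586 = 298852$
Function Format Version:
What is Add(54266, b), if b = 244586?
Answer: 298852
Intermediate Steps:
Add(54266, b) = Add(54266, 244586) = 298852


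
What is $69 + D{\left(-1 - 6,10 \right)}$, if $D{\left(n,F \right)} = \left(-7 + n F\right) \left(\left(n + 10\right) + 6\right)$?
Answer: $-624$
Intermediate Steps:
$D{\left(n,F \right)} = \left(-7 + F n\right) \left(16 + n\right)$ ($D{\left(n,F \right)} = \left(-7 + F n\right) \left(\left(10 + n\right) + 6\right) = \left(-7 + F n\right) \left(16 + n\right)$)
$69 + D{\left(-1 - 6,10 \right)} = 69 + \left(-112 - 7 \left(-1 - 6\right) + 10 \left(-1 - 6\right)^{2} + 16 \cdot 10 \left(-1 - 6\right)\right) = 69 + \left(-112 - -49 + 10 \left(-7\right)^{2} + 16 \cdot 10 \left(-7\right)\right) = 69 + \left(-112 + 49 + 10 \cdot 49 - 1120\right) = 69 + \left(-112 + 49 + 490 - 1120\right) = 69 - 693 = -624$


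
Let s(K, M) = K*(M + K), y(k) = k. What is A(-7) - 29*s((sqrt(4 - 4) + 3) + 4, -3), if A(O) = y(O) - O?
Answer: -812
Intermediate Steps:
s(K, M) = K*(K + M)
A(O) = 0 (A(O) = O - O = 0)
A(-7) - 29*s((sqrt(4 - 4) + 3) + 4, -3) = 0 - 29*((sqrt(4 - 4) + 3) + 4)*(((sqrt(4 - 4) + 3) + 4) - 3) = 0 - 29*((sqrt(0) + 3) + 4)*(((sqrt(0) + 3) + 4) - 3) = 0 - 29*((0 + 3) + 4)*(((0 + 3) + 4) - 3) = 0 - 29*(3 + 4)*((3 + 4) - 3) = 0 - 203*(7 - 3) = 0 - 203*4 = 0 - 29*28 = 0 - 812 = -812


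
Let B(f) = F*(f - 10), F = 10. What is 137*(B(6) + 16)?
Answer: -3288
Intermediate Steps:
B(f) = -100 + 10*f (B(f) = 10*(f - 10) = 10*(-10 + f) = -100 + 10*f)
137*(B(6) + 16) = 137*((-100 + 10*6) + 16) = 137*((-100 + 60) + 16) = 137*(-40 + 16) = 137*(-24) = -3288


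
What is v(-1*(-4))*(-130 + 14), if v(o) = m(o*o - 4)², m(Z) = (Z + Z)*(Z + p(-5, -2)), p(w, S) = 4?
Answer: -17104896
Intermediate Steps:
m(Z) = 2*Z*(4 + Z) (m(Z) = (Z + Z)*(Z + 4) = (2*Z)*(4 + Z) = 2*Z*(4 + Z))
v(o) = 4*o⁴*(-4 + o²)² (v(o) = (2*(o*o - 4)*(4 + (o*o - 4)))² = (2*(o² - 4)*(4 + (o² - 4)))² = (2*(-4 + o²)*(4 + (-4 + o²)))² = (2*(-4 + o²)*o²)² = (2*o²*(-4 + o²))² = 4*o⁴*(-4 + o²)²)
v(-1*(-4))*(-130 + 14) = (4*(-1*(-4))⁴*(-4 + (-1*(-4))²)²)*(-130 + 14) = (4*4⁴*(-4 + 4²)²)*(-116) = (4*256*(-4 + 16)²)*(-116) = (4*256*12²)*(-116) = (4*256*144)*(-116) = 147456*(-116) = -17104896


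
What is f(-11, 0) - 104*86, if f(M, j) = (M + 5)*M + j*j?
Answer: -8878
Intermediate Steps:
f(M, j) = j**2 + M*(5 + M) (f(M, j) = (5 + M)*M + j**2 = M*(5 + M) + j**2 = j**2 + M*(5 + M))
f(-11, 0) - 104*86 = ((-11)**2 + 0**2 + 5*(-11)) - 104*86 = (121 + 0 - 55) - 8944 = 66 - 8944 = -8878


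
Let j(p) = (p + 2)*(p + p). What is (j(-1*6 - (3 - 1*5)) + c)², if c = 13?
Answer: 841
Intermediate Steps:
j(p) = 2*p*(2 + p) (j(p) = (2 + p)*(2*p) = 2*p*(2 + p))
(j(-1*6 - (3 - 1*5)) + c)² = (2*(-1*6 - (3 - 1*5))*(2 + (-1*6 - (3 - 1*5))) + 13)² = (2*(-6 - (3 - 5))*(2 + (-6 - (3 - 5))) + 13)² = (2*(-6 - 1*(-2))*(2 + (-6 - 1*(-2))) + 13)² = (2*(-6 + 2)*(2 + (-6 + 2)) + 13)² = (2*(-4)*(2 - 4) + 13)² = (2*(-4)*(-2) + 13)² = (16 + 13)² = 29² = 841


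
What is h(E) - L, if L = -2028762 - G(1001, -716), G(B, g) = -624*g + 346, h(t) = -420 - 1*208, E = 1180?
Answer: 2475264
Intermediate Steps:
h(t) = -628 (h(t) = -420 - 208 = -628)
G(B, g) = 346 - 624*g
L = -2475892 (L = -2028762 - (346 - 624*(-716)) = -2028762 - (346 + 446784) = -2028762 - 1*447130 = -2028762 - 447130 = -2475892)
h(E) - L = -628 - 1*(-2475892) = -628 + 2475892 = 2475264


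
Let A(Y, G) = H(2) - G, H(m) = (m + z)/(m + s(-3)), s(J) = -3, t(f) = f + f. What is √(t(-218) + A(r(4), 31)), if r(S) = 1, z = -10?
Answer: 3*I*√51 ≈ 21.424*I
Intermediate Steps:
t(f) = 2*f
H(m) = (-10 + m)/(-3 + m) (H(m) = (m - 10)/(m - 3) = (-10 + m)/(-3 + m))
A(Y, G) = 8 - G (A(Y, G) = (-10 + 2)/(-3 + 2) - G = -8/(-1) - G = -1*(-8) - G = 8 - G)
√(t(-218) + A(r(4), 31)) = √(2*(-218) + (8 - 1*31)) = √(-436 + (8 - 31)) = √(-436 - 23) = √(-459) = 3*I*√51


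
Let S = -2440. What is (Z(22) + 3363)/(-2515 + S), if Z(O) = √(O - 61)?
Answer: -3363/4955 - I*√39/4955 ≈ -0.67871 - 0.0012603*I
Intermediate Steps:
Z(O) = √(-61 + O)
(Z(22) + 3363)/(-2515 + S) = (√(-61 + 22) + 3363)/(-2515 - 2440) = (√(-39) + 3363)/(-4955) = (I*√39 + 3363)*(-1/4955) = (3363 + I*√39)*(-1/4955) = -3363/4955 - I*√39/4955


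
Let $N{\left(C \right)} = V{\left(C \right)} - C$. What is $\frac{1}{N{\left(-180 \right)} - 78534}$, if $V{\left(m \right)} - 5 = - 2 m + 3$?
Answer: $- \frac{1}{77986} \approx -1.2823 \cdot 10^{-5}$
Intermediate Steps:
$V{\left(m \right)} = 8 - 2 m$ ($V{\left(m \right)} = 5 - \left(-3 + 2 m\right) = 8 - 2 m$)
$N{\left(C \right)} = 8 - 3 C$ ($N{\left(C \right)} = \left(8 - 2 C\right) - C = 8 - 3 C$)
$\frac{1}{N{\left(-180 \right)} - 78534} = \frac{1}{\left(8 - -540\right) - 78534} = \frac{1}{\left(8 + 540\right) - 78534} = \frac{1}{548 - 78534} = \frac{1}{-77986} = - \frac{1}{77986}$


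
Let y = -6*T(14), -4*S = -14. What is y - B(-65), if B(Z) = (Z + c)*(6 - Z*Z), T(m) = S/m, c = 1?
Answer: -540035/2 ≈ -2.7002e+5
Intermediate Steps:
S = 7/2 (S = -1/4*(-14) = 7/2 ≈ 3.5000)
T(m) = 7/(2*m)
y = -3/2 (y = -21/14 = -6*1/4 = -3/2 ≈ -1.5000)
B(Z) = (1 + Z)*(6 - Z**2) (B(Z) = (Z + 1)*(6 - Z*Z) = (1 + Z)*(6 - Z**2))
y - B(-65) = -3/2 - (6 - 1*(-65)**2 - 1*(-65)**3 + 6*(-65)) = -3/2 - (6 - 1*4225 - 1*(-274625) - 390) = -3/2 - (6 - 4225 + 274625 - 390) = -3/2 - 1*270016 = -3/2 - 270016 = -540035/2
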